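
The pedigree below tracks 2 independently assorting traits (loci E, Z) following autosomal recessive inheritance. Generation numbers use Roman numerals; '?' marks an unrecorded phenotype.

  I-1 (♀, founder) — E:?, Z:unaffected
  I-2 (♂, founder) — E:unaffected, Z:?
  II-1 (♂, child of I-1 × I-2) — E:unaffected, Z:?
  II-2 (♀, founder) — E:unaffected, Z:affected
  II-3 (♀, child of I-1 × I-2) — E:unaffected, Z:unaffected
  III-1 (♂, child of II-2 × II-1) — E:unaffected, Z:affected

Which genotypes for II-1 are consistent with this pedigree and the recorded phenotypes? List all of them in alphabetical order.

II-1 ∈ {EE Zz, EE zz, Ee Zz, Ee zz}

E/I-1 ? ·: EE|Ee|ee
E/I-2 un ·: EE|Ee
E/II-1 un I-1×I-2: EE|Ee
E/II-2 un ·: EE|Ee
E/II-3 un I-1×I-2: EE|Ee
E/III-1 un II-2×II-1: EE|Ee
⇒ E over [I-1,I-2,II-1,II-2,II-3,III-1]: 53 consistent
Z/I-1 un ·: ZZ|Zz
Z/I-2 ? ·: ZZ|Zz|zz
Z/II-1 ? I-1×I-2: Zz|zz
Z/II-2 aff ·: zz
Z/II-3 un I-1×I-2: ZZ|Zz
Z/III-1 aff II-2×II-1: zz
⇒ Z over [I-1,I-2,II-1,II-2,II-3,III-1]: 11 consistent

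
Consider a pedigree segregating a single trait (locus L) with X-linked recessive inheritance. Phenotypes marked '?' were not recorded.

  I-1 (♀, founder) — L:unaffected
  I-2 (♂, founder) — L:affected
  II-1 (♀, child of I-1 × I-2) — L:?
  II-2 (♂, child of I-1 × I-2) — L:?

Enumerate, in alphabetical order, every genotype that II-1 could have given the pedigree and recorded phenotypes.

L/I-1 un ·: X^LX^L|X^LX^l
L/I-2 aff ·: X^lY
L/II-1 ? I-1×I-2: X^LX^l|X^lX^l
L/II-2 ? I-1×I-2: X^LY|X^lY
⇒ L over [I-1,I-2,II-1,II-2]: 5 consistent

II-1 ∈ {X^LX^l, X^lX^l}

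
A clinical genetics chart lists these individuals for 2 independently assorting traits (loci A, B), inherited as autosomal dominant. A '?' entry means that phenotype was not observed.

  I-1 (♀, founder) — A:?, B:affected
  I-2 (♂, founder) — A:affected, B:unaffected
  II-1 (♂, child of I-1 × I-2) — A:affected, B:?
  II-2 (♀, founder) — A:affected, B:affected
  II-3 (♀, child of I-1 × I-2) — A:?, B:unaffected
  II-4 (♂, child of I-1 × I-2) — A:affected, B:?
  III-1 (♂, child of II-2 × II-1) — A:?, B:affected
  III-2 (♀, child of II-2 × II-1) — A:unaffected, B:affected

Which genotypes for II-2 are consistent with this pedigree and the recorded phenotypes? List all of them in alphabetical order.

II-2 ∈ {Aa BB, Aa Bb}

A/I-1 ? ·: aa|Aa|AA
A/I-2 aff ·: Aa|AA
A/II-1 aff I-1×I-2: Aa
A/II-2 aff ·: Aa
A/II-3 ? I-1×I-2: aa|Aa|AA
A/II-4 aff I-1×I-2: Aa|AA
A/III-1 ? II-2×II-1: aa|Aa|AA
A/III-2 un II-2×II-1: aa
⇒ A over [I-1,I-2,II-1,II-2,II-3,II-4,III-1,III-2]: 51 consistent
B/I-1 aff ·: Bb
B/I-2 un ·: bb
B/II-1 ? I-1×I-2: bb|Bb
B/II-2 aff ·: Bb|BB
B/II-3 un I-1×I-2: bb
B/II-4 ? I-1×I-2: bb|Bb
B/III-1 aff II-2×II-1: Bb|BB
B/III-2 aff II-2×II-1: Bb|BB
⇒ B over [I-1,I-2,II-1,II-2,II-3,II-4,III-1,III-2]: 20 consistent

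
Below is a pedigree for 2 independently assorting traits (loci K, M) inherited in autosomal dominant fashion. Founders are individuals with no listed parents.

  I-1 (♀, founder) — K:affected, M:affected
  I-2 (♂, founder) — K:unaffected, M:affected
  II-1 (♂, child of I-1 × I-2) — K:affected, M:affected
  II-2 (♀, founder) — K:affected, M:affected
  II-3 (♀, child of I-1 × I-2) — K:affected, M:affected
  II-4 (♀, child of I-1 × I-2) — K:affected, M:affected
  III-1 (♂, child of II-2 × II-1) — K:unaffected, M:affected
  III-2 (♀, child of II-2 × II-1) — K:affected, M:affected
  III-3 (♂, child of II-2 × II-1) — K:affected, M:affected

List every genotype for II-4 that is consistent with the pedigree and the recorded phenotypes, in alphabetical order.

K/I-1 aff ·: Kk|KK
K/I-2 un ·: kk
K/II-1 aff I-1×I-2: Kk
K/II-2 aff ·: Kk
K/II-3 aff I-1×I-2: Kk
K/II-4 aff I-1×I-2: Kk
K/III-1 un II-2×II-1: kk
K/III-2 aff II-2×II-1: Kk|KK
K/III-3 aff II-2×II-1: Kk|KK
⇒ K over [I-1,I-2,II-1,II-2,II-3,II-4,III-1,III-2,III-3]: 8 consistent
M/I-1 aff ·: Mm|MM
M/I-2 aff ·: Mm|MM
M/II-1 aff I-1×I-2: Mm|MM
M/II-2 aff ·: Mm|MM
M/II-3 aff I-1×I-2: Mm|MM
M/II-4 aff I-1×I-2: Mm|MM
M/III-1 aff II-2×II-1: Mm|MM
M/III-2 aff II-2×II-1: Mm|MM
M/III-3 aff II-2×II-1: Mm|MM
⇒ M over [I-1,I-2,II-1,II-2,II-3,II-4,III-1,III-2,III-3]: 309 consistent

II-4 ∈ {Kk MM, Kk Mm}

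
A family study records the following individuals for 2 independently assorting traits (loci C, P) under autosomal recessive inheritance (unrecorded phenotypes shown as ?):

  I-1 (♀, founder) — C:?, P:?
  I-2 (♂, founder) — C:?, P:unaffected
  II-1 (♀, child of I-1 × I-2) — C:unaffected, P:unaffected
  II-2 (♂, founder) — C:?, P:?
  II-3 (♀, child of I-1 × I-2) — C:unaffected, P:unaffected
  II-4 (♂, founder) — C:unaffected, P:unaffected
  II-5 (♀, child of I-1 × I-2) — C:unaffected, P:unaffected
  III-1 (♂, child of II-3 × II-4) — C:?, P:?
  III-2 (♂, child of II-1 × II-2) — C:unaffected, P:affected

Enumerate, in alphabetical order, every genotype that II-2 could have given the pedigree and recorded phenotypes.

II-2 ∈ {CC Pp, CC pp, Cc Pp, Cc pp, cc Pp, cc pp}

C/I-1 ? ·: CC|Cc|cc
C/I-2 ? ·: CC|Cc|cc
C/II-1 un I-1×I-2: CC|Cc
C/II-2 ? ·: CC|Cc|cc
C/II-3 un I-1×I-2: CC|Cc
C/II-4 un ·: CC|Cc
C/II-5 un I-1×I-2: CC|Cc
C/III-1 ? II-3×II-4: CC|Cc|cc
C/III-2 un II-1×II-2: CC|Cc
⇒ C over [I-1,I-2,II-1,II-2,II-3,II-4,II-5,III-1,III-2]: 544 consistent
P/I-1 ? ·: PP|Pp|pp
P/I-2 un ·: PP|Pp
P/II-1 un I-1×I-2: Pp
P/II-2 ? ·: Pp|pp
P/II-3 un I-1×I-2: PP|Pp
P/II-4 un ·: PP|Pp
P/II-5 un I-1×I-2: PP|Pp
P/III-1 ? II-3×II-4: PP|Pp|pp
P/III-2 aff II-1×II-2: pp
⇒ P over [I-1,I-2,II-1,II-2,II-3,II-4,II-5,III-1,III-2]: 116 consistent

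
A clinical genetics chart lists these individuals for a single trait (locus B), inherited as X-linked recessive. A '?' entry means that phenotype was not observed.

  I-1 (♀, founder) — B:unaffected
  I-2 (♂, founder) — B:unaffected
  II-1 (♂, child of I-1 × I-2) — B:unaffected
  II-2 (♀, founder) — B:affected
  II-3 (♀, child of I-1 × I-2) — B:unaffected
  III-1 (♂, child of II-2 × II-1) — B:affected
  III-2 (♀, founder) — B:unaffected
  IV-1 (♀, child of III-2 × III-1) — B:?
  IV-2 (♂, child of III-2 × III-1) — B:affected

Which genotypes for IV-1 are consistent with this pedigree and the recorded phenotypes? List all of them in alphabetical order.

B/I-1 un ·: X^BX^B|X^BX^b
B/I-2 un ·: X^BY
B/II-1 un I-1×I-2: X^BY
B/II-2 aff ·: X^bX^b
B/II-3 un I-1×I-2: X^BX^B|X^BX^b
B/III-1 aff II-2×II-1: X^bY
B/III-2 un ·: X^BX^b
B/IV-1 ? III-2×III-1: X^BX^b|X^bX^b
B/IV-2 aff III-2×III-1: X^bY
⇒ B over [I-1,I-2,II-1,II-2,II-3,III-1,III-2,IV-1,IV-2]: 6 consistent

IV-1 ∈ {X^BX^b, X^bX^b}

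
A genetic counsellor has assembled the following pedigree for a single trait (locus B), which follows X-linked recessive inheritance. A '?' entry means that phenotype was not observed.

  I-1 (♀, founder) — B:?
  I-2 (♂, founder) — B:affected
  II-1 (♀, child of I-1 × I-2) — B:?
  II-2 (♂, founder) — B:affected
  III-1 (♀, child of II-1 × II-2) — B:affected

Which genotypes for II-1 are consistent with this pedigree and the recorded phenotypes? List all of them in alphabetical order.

II-1 ∈ {X^BX^b, X^bX^b}

B/I-1 ? ·: X^BX^B|X^BX^b|X^bX^b
B/I-2 aff ·: X^bY
B/II-1 ? I-1×I-2: X^BX^b|X^bX^b
B/II-2 aff ·: X^bY
B/III-1 aff II-1×II-2: X^bX^b
⇒ B over [I-1,I-2,II-1,II-2,III-1]: 4 consistent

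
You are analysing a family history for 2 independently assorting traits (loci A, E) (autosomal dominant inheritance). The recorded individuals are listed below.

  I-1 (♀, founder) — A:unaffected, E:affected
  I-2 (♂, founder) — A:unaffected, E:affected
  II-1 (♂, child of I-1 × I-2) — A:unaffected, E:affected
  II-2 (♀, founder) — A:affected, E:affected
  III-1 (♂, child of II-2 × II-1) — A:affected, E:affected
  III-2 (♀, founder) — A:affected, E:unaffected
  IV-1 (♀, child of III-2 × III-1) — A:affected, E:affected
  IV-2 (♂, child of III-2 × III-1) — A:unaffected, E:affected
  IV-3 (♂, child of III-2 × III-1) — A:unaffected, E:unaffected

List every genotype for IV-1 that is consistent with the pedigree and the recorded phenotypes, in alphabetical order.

IV-1 ∈ {AA Ee, Aa Ee}

A/I-1 un ·: aa
A/I-2 un ·: aa
A/II-1 un I-1×I-2: aa
A/II-2 aff ·: Aa|AA
A/III-1 aff II-2×II-1: Aa
A/III-2 aff ·: Aa
A/IV-1 aff III-2×III-1: Aa|AA
A/IV-2 un III-2×III-1: aa
A/IV-3 un III-2×III-1: aa
⇒ A over [I-1,I-2,II-1,II-2,III-1,III-2,IV-1,IV-2,IV-3]: 4 consistent
E/I-1 aff ·: Ee|EE
E/I-2 aff ·: Ee|EE
E/II-1 aff I-1×I-2: Ee|EE
E/II-2 aff ·: Ee|EE
E/III-1 aff II-2×II-1: Ee
E/III-2 un ·: ee
E/IV-1 aff III-2×III-1: Ee
E/IV-2 aff III-2×III-1: Ee
E/IV-3 un III-2×III-1: ee
⇒ E over [I-1,I-2,II-1,II-2,III-1,III-2,IV-1,IV-2,IV-3]: 10 consistent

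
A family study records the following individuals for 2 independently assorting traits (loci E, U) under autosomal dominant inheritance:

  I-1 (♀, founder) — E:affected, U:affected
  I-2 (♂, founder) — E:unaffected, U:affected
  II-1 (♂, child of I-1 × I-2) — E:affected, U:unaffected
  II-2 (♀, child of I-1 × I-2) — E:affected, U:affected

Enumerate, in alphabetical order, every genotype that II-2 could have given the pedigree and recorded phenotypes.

II-2 ∈ {Ee UU, Ee Uu}

E/I-1 aff ·: Ee|EE
E/I-2 un ·: ee
E/II-1 aff I-1×I-2: Ee
E/II-2 aff I-1×I-2: Ee
⇒ E over [I-1,I-2,II-1,II-2]: 2 consistent
U/I-1 aff ·: Uu
U/I-2 aff ·: Uu
U/II-1 un I-1×I-2: uu
U/II-2 aff I-1×I-2: Uu|UU
⇒ U over [I-1,I-2,II-1,II-2]: 2 consistent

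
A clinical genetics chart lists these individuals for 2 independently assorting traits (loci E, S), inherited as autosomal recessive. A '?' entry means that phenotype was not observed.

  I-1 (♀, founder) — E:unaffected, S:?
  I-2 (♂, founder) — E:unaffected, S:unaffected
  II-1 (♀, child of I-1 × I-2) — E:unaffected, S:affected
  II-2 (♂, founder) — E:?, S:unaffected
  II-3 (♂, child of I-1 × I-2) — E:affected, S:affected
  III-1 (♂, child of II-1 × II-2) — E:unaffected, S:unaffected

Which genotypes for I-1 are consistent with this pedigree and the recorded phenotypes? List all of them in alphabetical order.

I-1 ∈ {Ee Ss, Ee ss}

E/I-1 un ·: Ee
E/I-2 un ·: Ee
E/II-1 un I-1×I-2: EE|Ee
E/II-2 ? ·: EE|Ee|ee
E/II-3 aff I-1×I-2: ee
E/III-1 un II-1×II-2: EE|Ee
⇒ E over [I-1,I-2,II-1,II-2,II-3,III-1]: 9 consistent
S/I-1 ? ·: Ss|ss
S/I-2 un ·: Ss
S/II-1 aff I-1×I-2: ss
S/II-2 un ·: SS|Ss
S/II-3 aff I-1×I-2: ss
S/III-1 un II-1×II-2: Ss
⇒ S over [I-1,I-2,II-1,II-2,II-3,III-1]: 4 consistent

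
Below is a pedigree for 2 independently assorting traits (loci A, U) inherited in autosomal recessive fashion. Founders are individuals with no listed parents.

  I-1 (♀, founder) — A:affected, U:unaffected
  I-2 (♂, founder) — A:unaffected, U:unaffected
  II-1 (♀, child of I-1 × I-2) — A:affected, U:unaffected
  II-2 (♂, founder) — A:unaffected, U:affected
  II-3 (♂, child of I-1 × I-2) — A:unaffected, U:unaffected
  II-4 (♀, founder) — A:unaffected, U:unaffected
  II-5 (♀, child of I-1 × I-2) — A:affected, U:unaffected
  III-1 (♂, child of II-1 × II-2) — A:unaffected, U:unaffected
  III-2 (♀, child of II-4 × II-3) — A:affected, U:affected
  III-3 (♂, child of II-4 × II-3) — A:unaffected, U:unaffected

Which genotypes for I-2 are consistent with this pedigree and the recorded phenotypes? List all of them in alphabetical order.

I-2 ∈ {Aa UU, Aa Uu}

A/I-1 aff ·: aa
A/I-2 un ·: Aa
A/II-1 aff I-1×I-2: aa
A/II-2 un ·: AA|Aa
A/II-3 un I-1×I-2: Aa
A/II-4 un ·: Aa
A/II-5 aff I-1×I-2: aa
A/III-1 un II-1×II-2: Aa
A/III-2 aff II-4×II-3: aa
A/III-3 un II-4×II-3: AA|Aa
⇒ A over [I-1,I-2,II-1,II-2,II-3,II-4,II-5,III-1,III-2,III-3]: 4 consistent
U/I-1 un ·: UU|Uu
U/I-2 un ·: UU|Uu
U/II-1 un I-1×I-2: UU|Uu
U/II-2 aff ·: uu
U/II-3 un I-1×I-2: Uu
U/II-4 un ·: Uu
U/II-5 un I-1×I-2: UU|Uu
U/III-1 un II-1×II-2: Uu
U/III-2 aff II-4×II-3: uu
U/III-3 un II-4×II-3: UU|Uu
⇒ U over [I-1,I-2,II-1,II-2,II-3,II-4,II-5,III-1,III-2,III-3]: 24 consistent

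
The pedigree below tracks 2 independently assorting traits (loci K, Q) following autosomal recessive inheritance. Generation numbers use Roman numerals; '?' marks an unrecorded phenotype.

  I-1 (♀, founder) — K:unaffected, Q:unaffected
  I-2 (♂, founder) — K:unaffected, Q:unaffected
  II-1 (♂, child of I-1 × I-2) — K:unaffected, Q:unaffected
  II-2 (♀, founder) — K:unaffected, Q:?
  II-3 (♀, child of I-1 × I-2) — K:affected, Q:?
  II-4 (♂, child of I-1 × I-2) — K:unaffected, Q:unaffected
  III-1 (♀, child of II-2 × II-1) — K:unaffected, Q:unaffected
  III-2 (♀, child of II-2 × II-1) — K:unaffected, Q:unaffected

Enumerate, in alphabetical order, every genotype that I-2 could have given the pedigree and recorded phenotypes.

I-2 ∈ {Kk QQ, Kk Qq}

K/I-1 un ·: Kk
K/I-2 un ·: Kk
K/II-1 un I-1×I-2: KK|Kk
K/II-2 un ·: KK|Kk
K/II-3 aff I-1×I-2: kk
K/II-4 un I-1×I-2: KK|Kk
K/III-1 un II-2×II-1: KK|Kk
K/III-2 un II-2×II-1: KK|Kk
⇒ K over [I-1,I-2,II-1,II-2,II-3,II-4,III-1,III-2]: 26 consistent
Q/I-1 un ·: QQ|Qq
Q/I-2 un ·: QQ|Qq
Q/II-1 un I-1×I-2: QQ|Qq
Q/II-2 ? ·: QQ|Qq|qq
Q/II-3 ? I-1×I-2: QQ|Qq|qq
Q/II-4 un I-1×I-2: QQ|Qq
Q/III-1 un II-2×II-1: QQ|Qq
Q/III-2 un II-2×II-1: QQ|Qq
⇒ Q over [I-1,I-2,II-1,II-2,II-3,II-4,III-1,III-2]: 216 consistent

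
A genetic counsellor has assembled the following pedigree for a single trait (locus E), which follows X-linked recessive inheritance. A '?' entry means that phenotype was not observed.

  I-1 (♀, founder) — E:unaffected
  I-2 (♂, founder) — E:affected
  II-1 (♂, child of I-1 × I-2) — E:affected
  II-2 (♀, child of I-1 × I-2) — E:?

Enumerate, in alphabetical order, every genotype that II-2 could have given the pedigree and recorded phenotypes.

E/I-1 un ·: X^EX^e
E/I-2 aff ·: X^eY
E/II-1 aff I-1×I-2: X^eY
E/II-2 ? I-1×I-2: X^EX^e|X^eX^e
⇒ E over [I-1,I-2,II-1,II-2]: 2 consistent

II-2 ∈ {X^EX^e, X^eX^e}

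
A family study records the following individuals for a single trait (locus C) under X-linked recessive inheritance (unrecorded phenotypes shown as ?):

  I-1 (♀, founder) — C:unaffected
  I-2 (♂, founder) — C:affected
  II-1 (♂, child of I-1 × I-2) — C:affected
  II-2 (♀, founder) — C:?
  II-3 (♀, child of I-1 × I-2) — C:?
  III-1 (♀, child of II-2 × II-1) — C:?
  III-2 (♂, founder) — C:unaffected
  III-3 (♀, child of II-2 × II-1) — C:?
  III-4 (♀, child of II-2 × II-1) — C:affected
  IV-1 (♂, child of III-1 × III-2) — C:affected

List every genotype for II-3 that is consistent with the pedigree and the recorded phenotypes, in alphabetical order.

C/I-1 un ·: X^CX^c
C/I-2 aff ·: X^cY
C/II-1 aff I-1×I-2: X^cY
C/II-2 ? ·: X^CX^c|X^cX^c
C/II-3 ? I-1×I-2: X^CX^c|X^cX^c
C/III-1 ? II-2×II-1: X^CX^c|X^cX^c
C/III-2 un ·: X^CY
C/III-3 ? II-2×II-1: X^CX^c|X^cX^c
C/III-4 aff II-2×II-1: X^cX^c
C/IV-1 aff III-1×III-2: X^cY
⇒ C over [I-1,I-2,II-1,II-2,II-3,III-1,III-2,III-3,III-4,IV-1]: 10 consistent

II-3 ∈ {X^CX^c, X^cX^c}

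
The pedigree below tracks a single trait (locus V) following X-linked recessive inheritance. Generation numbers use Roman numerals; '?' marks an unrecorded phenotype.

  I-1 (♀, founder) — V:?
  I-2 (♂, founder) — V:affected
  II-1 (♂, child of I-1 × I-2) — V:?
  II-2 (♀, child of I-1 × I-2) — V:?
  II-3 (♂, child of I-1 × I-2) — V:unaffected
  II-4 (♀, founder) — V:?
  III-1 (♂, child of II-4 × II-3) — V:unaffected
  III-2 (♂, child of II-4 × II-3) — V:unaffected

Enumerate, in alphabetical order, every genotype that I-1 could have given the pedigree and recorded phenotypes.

V/I-1 ? ·: X^VX^V|X^VX^v
V/I-2 aff ·: X^vY
V/II-1 ? I-1×I-2: X^VY|X^vY
V/II-2 ? I-1×I-2: X^VX^v|X^vX^v
V/II-3 un I-1×I-2: X^VY
V/II-4 ? ·: X^VX^V|X^VX^v
V/III-1 un II-4×II-3: X^VY
V/III-2 un II-4×II-3: X^VY
⇒ V over [I-1,I-2,II-1,II-2,II-3,II-4,III-1,III-2]: 10 consistent

I-1 ∈ {X^VX^V, X^VX^v}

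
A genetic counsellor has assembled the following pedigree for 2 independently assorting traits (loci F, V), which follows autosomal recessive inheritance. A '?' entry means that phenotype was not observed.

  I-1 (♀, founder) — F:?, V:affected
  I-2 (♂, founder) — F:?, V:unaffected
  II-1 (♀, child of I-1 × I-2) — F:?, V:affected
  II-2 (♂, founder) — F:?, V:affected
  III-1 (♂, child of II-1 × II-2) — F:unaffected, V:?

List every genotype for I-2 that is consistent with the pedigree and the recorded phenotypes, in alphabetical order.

F/I-1 ? ·: FF|Ff|ff
F/I-2 ? ·: FF|Ff|ff
F/II-1 ? I-1×I-2: FF|Ff|ff
F/II-2 ? ·: FF|Ff|ff
F/III-1 un II-1×II-2: FF|Ff
⇒ F over [I-1,I-2,II-1,II-2,III-1]: 59 consistent
V/I-1 aff ·: vv
V/I-2 un ·: Vv
V/II-1 aff I-1×I-2: vv
V/II-2 aff ·: vv
V/III-1 ? II-1×II-2: vv
⇒ V over [I-1,I-2,II-1,II-2,III-1]: 1 consistent

I-2 ∈ {FF Vv, Ff Vv, ff Vv}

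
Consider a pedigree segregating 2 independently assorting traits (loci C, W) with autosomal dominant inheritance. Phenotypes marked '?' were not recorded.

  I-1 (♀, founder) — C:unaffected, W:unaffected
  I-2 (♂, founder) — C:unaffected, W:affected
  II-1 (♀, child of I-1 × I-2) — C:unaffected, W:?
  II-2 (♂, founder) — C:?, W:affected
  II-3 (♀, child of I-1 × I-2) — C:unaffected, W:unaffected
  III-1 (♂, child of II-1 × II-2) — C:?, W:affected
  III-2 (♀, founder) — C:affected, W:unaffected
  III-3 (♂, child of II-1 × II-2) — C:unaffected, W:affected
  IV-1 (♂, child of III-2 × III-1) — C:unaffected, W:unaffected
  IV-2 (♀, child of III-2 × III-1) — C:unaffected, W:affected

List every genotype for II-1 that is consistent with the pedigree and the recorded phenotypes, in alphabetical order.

II-1 ∈ {cc Ww, cc ww}

C/I-1 un ·: cc
C/I-2 un ·: cc
C/II-1 un I-1×I-2: cc
C/II-2 ? ·: cc|Cc
C/II-3 un I-1×I-2: cc
C/III-1 ? II-1×II-2: cc|Cc
C/III-2 aff ·: Cc
C/III-3 un II-1×II-2: cc
C/IV-1 un III-2×III-1: cc
C/IV-2 un III-2×III-1: cc
⇒ C over [I-1,I-2,II-1,II-2,II-3,III-1,III-2,III-3,IV-1,IV-2]: 3 consistent
W/I-1 un ·: ww
W/I-2 aff ·: Ww
W/II-1 ? I-1×I-2: ww|Ww
W/II-2 aff ·: Ww|WW
W/II-3 un I-1×I-2: ww
W/III-1 aff II-1×II-2: Ww
W/III-2 un ·: ww
W/III-3 aff II-1×II-2: Ww|WW
W/IV-1 un III-2×III-1: ww
W/IV-2 aff III-2×III-1: Ww
⇒ W over [I-1,I-2,II-1,II-2,II-3,III-1,III-2,III-3,IV-1,IV-2]: 6 consistent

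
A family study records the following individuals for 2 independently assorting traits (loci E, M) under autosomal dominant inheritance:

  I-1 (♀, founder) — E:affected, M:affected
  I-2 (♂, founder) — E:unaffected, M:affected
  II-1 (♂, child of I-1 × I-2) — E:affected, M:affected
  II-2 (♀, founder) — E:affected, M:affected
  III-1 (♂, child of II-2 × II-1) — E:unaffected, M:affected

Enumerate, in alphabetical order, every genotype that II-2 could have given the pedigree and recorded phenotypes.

II-2 ∈ {Ee MM, Ee Mm}

E/I-1 aff ·: Ee|EE
E/I-2 un ·: ee
E/II-1 aff I-1×I-2: Ee
E/II-2 aff ·: Ee
E/III-1 un II-2×II-1: ee
⇒ E over [I-1,I-2,II-1,II-2,III-1]: 2 consistent
M/I-1 aff ·: Mm|MM
M/I-2 aff ·: Mm|MM
M/II-1 aff I-1×I-2: Mm|MM
M/II-2 aff ·: Mm|MM
M/III-1 aff II-2×II-1: Mm|MM
⇒ M over [I-1,I-2,II-1,II-2,III-1]: 24 consistent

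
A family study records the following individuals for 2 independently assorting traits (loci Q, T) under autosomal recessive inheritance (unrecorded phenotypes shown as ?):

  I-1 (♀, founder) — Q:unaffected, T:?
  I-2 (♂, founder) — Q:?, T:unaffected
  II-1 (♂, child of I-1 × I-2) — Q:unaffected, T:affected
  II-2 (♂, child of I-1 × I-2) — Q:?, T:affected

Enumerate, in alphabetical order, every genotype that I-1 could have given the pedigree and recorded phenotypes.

I-1 ∈ {QQ Tt, QQ tt, Qq Tt, Qq tt}

Q/I-1 un ·: QQ|Qq
Q/I-2 ? ·: QQ|Qq|qq
Q/II-1 un I-1×I-2: QQ|Qq
Q/II-2 ? I-1×I-2: QQ|Qq|qq
⇒ Q over [I-1,I-2,II-1,II-2]: 18 consistent
T/I-1 ? ·: Tt|tt
T/I-2 un ·: Tt
T/II-1 aff I-1×I-2: tt
T/II-2 aff I-1×I-2: tt
⇒ T over [I-1,I-2,II-1,II-2]: 2 consistent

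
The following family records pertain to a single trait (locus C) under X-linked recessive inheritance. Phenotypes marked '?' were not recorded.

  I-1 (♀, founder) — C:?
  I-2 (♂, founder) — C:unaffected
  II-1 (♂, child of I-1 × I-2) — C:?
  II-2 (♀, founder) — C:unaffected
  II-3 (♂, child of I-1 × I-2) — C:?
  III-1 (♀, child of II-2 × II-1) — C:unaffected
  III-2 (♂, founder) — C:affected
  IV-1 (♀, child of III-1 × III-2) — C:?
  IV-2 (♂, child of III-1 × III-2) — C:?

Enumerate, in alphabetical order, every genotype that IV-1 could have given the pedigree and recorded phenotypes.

IV-1 ∈ {X^CX^c, X^cX^c}

C/I-1 ? ·: X^CX^C|X^CX^c|X^cX^c
C/I-2 un ·: X^CY
C/II-1 ? I-1×I-2: X^CY|X^cY
C/II-2 un ·: X^CX^C|X^CX^c
C/II-3 ? I-1×I-2: X^CY|X^cY
C/III-1 un II-2×II-1: X^CX^C|X^CX^c
C/III-2 aff ·: X^cY
C/IV-1 ? III-1×III-2: X^CX^c|X^cX^c
C/IV-2 ? III-1×III-2: X^CY|X^cY
⇒ C over [I-1,I-2,II-1,II-2,II-3,III-1,III-2,IV-1,IV-2]: 42 consistent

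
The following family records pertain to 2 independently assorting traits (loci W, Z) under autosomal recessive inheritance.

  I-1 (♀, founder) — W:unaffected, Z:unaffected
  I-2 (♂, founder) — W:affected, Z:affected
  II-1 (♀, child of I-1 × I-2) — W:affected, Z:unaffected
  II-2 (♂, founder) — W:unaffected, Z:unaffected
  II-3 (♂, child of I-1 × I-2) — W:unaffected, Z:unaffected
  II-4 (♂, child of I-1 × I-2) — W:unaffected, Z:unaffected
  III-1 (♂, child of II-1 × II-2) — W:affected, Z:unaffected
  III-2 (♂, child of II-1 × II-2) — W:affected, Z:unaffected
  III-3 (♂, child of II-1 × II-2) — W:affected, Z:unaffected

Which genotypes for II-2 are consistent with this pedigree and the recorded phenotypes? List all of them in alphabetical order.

W/I-1 un ·: Ww
W/I-2 aff ·: ww
W/II-1 aff I-1×I-2: ww
W/II-2 un ·: Ww
W/II-3 un I-1×I-2: Ww
W/II-4 un I-1×I-2: Ww
W/III-1 aff II-1×II-2: ww
W/III-2 aff II-1×II-2: ww
W/III-3 aff II-1×II-2: ww
⇒ W over [I-1,I-2,II-1,II-2,II-3,II-4,III-1,III-2,III-3]: 1 consistent
Z/I-1 un ·: ZZ|Zz
Z/I-2 aff ·: zz
Z/II-1 un I-1×I-2: Zz
Z/II-2 un ·: ZZ|Zz
Z/II-3 un I-1×I-2: Zz
Z/II-4 un I-1×I-2: Zz
Z/III-1 un II-1×II-2: ZZ|Zz
Z/III-2 un II-1×II-2: ZZ|Zz
Z/III-3 un II-1×II-2: ZZ|Zz
⇒ Z over [I-1,I-2,II-1,II-2,II-3,II-4,III-1,III-2,III-3]: 32 consistent

II-2 ∈ {Ww ZZ, Ww Zz}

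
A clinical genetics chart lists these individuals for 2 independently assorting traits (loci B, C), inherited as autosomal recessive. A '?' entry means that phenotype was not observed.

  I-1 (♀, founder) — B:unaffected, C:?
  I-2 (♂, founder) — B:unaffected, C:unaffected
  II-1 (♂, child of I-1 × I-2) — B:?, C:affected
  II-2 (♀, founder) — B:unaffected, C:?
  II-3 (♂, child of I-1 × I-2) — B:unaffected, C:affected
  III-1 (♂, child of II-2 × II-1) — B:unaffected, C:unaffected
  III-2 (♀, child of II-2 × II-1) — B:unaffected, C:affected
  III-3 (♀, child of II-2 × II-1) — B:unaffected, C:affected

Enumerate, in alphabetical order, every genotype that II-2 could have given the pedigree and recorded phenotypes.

II-2 ∈ {BB Cc, Bb Cc}

B/I-1 un ·: BB|Bb
B/I-2 un ·: BB|Bb
B/II-1 ? I-1×I-2: BB|Bb|bb
B/II-2 un ·: BB|Bb
B/II-3 un I-1×I-2: BB|Bb
B/III-1 un II-2×II-1: BB|Bb
B/III-2 un II-2×II-1: BB|Bb
B/III-3 un II-2×II-1: BB|Bb
⇒ B over [I-1,I-2,II-1,II-2,II-3,III-1,III-2,III-3]: 163 consistent
C/I-1 ? ·: Cc|cc
C/I-2 un ·: Cc
C/II-1 aff I-1×I-2: cc
C/II-2 ? ·: Cc
C/II-3 aff I-1×I-2: cc
C/III-1 un II-2×II-1: Cc
C/III-2 aff II-2×II-1: cc
C/III-3 aff II-2×II-1: cc
⇒ C over [I-1,I-2,II-1,II-2,II-3,III-1,III-2,III-3]: 2 consistent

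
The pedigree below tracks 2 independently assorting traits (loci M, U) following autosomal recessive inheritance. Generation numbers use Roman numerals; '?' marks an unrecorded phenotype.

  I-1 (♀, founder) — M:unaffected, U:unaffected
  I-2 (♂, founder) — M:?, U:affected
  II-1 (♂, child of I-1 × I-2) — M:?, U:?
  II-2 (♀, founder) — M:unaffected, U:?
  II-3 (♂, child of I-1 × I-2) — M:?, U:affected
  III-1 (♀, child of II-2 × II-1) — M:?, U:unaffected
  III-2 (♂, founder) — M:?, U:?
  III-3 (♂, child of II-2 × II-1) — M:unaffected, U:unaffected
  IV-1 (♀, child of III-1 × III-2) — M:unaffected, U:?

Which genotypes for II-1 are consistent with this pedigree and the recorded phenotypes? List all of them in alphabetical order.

II-1 ∈ {MM Uu, MM uu, Mm Uu, Mm uu, mm Uu, mm uu}

M/I-1 un ·: MM|Mm
M/I-2 ? ·: MM|Mm|mm
M/II-1 ? I-1×I-2: MM|Mm|mm
M/II-2 un ·: MM|Mm
M/II-3 ? I-1×I-2: MM|Mm|mm
M/III-1 ? II-2×II-1: MM|Mm|mm
M/III-2 ? ·: MM|Mm|mm
M/III-3 un II-2×II-1: MM|Mm
M/IV-1 un III-1×III-2: MM|Mm
⇒ M over [I-1,I-2,II-1,II-2,II-3,III-1,III-2,III-3,IV-1]: 636 consistent
U/I-1 un ·: Uu
U/I-2 aff ·: uu
U/II-1 ? I-1×I-2: Uu|uu
U/II-2 ? ·: UU|Uu|uu
U/II-3 aff I-1×I-2: uu
U/III-1 un II-2×II-1: UU|Uu
U/III-2 ? ·: UU|Uu|uu
U/III-3 un II-2×II-1: UU|Uu
U/IV-1 ? III-1×III-2: UU|Uu|uu
⇒ U over [I-1,I-2,II-1,II-2,II-3,III-1,III-2,III-3,IV-1]: 65 consistent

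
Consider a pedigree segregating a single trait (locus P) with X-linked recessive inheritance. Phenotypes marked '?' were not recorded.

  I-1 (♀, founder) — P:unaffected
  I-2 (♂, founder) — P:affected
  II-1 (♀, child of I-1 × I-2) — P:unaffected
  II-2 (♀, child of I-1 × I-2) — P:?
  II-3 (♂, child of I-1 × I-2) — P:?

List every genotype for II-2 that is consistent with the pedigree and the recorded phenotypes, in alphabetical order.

P/I-1 un ·: X^PX^P|X^PX^p
P/I-2 aff ·: X^pY
P/II-1 un I-1×I-2: X^PX^p
P/II-2 ? I-1×I-2: X^PX^p|X^pX^p
P/II-3 ? I-1×I-2: X^PY|X^pY
⇒ P over [I-1,I-2,II-1,II-2,II-3]: 5 consistent

II-2 ∈ {X^PX^p, X^pX^p}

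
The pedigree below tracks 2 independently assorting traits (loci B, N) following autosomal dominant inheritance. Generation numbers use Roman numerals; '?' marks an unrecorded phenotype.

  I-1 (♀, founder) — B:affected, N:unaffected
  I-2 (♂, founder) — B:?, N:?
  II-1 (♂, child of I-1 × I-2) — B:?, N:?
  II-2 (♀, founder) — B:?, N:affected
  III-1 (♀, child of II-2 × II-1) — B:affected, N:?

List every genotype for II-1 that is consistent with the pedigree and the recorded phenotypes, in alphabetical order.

B/I-1 aff ·: Bb|BB
B/I-2 ? ·: bb|Bb|BB
B/II-1 ? I-1×I-2: bb|Bb|BB
B/II-2 ? ·: bb|Bb|BB
B/III-1 aff II-2×II-1: Bb|BB
⇒ B over [I-1,I-2,II-1,II-2,III-1]: 45 consistent
N/I-1 un ·: nn
N/I-2 ? ·: nn|Nn|NN
N/II-1 ? I-1×I-2: nn|Nn
N/II-2 aff ·: Nn|NN
N/III-1 ? II-2×II-1: nn|Nn|NN
⇒ N over [I-1,I-2,II-1,II-2,III-1]: 16 consistent

II-1 ∈ {BB Nn, BB nn, Bb Nn, Bb nn, bb Nn, bb nn}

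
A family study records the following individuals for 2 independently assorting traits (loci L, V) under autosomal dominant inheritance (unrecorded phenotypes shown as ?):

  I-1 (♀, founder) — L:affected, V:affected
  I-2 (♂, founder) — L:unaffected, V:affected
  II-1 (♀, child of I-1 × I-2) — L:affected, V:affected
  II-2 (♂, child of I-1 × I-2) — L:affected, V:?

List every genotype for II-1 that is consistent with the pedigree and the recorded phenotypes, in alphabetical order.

L/I-1 aff ·: Ll|LL
L/I-2 un ·: ll
L/II-1 aff I-1×I-2: Ll
L/II-2 aff I-1×I-2: Ll
⇒ L over [I-1,I-2,II-1,II-2]: 2 consistent
V/I-1 aff ·: Vv|VV
V/I-2 aff ·: Vv|VV
V/II-1 aff I-1×I-2: Vv|VV
V/II-2 ? I-1×I-2: vv|Vv|VV
⇒ V over [I-1,I-2,II-1,II-2]: 15 consistent

II-1 ∈ {Ll VV, Ll Vv}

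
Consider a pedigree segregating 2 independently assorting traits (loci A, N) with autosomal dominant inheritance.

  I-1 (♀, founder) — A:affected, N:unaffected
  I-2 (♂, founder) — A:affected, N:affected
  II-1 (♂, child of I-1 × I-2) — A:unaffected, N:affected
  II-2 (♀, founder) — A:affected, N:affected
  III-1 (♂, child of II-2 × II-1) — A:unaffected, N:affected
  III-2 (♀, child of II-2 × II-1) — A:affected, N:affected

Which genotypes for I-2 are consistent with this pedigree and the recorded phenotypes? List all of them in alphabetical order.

I-2 ∈ {Aa NN, Aa Nn}

A/I-1 aff ·: Aa
A/I-2 aff ·: Aa
A/II-1 un I-1×I-2: aa
A/II-2 aff ·: Aa
A/III-1 un II-2×II-1: aa
A/III-2 aff II-2×II-1: Aa
⇒ A over [I-1,I-2,II-1,II-2,III-1,III-2]: 1 consistent
N/I-1 un ·: nn
N/I-2 aff ·: Nn|NN
N/II-1 aff I-1×I-2: Nn
N/II-2 aff ·: Nn|NN
N/III-1 aff II-2×II-1: Nn|NN
N/III-2 aff II-2×II-1: Nn|NN
⇒ N over [I-1,I-2,II-1,II-2,III-1,III-2]: 16 consistent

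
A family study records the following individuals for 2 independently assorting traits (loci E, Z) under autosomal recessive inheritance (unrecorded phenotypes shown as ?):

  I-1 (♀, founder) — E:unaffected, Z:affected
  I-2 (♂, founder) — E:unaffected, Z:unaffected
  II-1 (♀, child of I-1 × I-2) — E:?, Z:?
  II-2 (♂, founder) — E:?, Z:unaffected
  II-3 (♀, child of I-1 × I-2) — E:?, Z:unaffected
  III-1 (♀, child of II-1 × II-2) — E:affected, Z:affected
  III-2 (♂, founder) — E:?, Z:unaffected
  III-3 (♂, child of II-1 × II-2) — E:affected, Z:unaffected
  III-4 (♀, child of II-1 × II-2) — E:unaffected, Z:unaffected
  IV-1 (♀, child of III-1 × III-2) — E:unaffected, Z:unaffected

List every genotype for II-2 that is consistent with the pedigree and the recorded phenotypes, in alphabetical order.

E/I-1 un ·: EE|Ee
E/I-2 un ·: EE|Ee
E/II-1 ? I-1×I-2: Ee|ee
E/II-2 ? ·: Ee|ee
E/II-3 ? I-1×I-2: EE|Ee|ee
E/III-1 aff II-1×II-2: ee
E/III-2 ? ·: EE|Ee
E/III-3 aff II-1×II-2: ee
E/III-4 un II-1×II-2: EE|Ee
E/IV-1 un III-1×III-2: Ee
⇒ E over [I-1,I-2,II-1,II-2,II-3,III-1,III-2,III-3,III-4,IV-1]: 48 consistent
Z/I-1 aff ·: zz
Z/I-2 un ·: ZZ|Zz
Z/II-1 ? I-1×I-2: Zz|zz
Z/II-2 un ·: Zz
Z/II-3 un I-1×I-2: Zz
Z/III-1 aff II-1×II-2: zz
Z/III-2 un ·: ZZ|Zz
Z/III-3 un II-1×II-2: ZZ|Zz
Z/III-4 un II-1×II-2: ZZ|Zz
Z/IV-1 un III-1×III-2: Zz
⇒ Z over [I-1,I-2,II-1,II-2,II-3,III-1,III-2,III-3,III-4,IV-1]: 18 consistent

II-2 ∈ {Ee Zz, ee Zz}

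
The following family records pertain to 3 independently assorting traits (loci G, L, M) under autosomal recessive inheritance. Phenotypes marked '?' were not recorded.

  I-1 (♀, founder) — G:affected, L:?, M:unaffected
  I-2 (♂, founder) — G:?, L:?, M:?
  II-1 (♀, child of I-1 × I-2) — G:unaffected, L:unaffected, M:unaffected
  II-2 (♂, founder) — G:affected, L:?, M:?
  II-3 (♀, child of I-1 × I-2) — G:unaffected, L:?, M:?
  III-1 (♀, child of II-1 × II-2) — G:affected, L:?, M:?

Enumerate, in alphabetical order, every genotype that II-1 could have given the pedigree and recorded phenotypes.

II-1 ∈ {Gg LL MM, Gg LL Mm, Gg Ll MM, Gg Ll Mm}

G/I-1 aff ·: gg
G/I-2 ? ·: GG|Gg
G/II-1 un I-1×I-2: Gg
G/II-2 aff ·: gg
G/II-3 un I-1×I-2: Gg
G/III-1 aff II-1×II-2: gg
⇒ G over [I-1,I-2,II-1,II-2,II-3,III-1]: 2 consistent
L/I-1 ? ·: LL|Ll|ll
L/I-2 ? ·: LL|Ll|ll
L/II-1 un I-1×I-2: LL|Ll
L/II-2 ? ·: LL|Ll|ll
L/II-3 ? I-1×I-2: LL|Ll|ll
L/III-1 ? II-1×II-2: LL|Ll|ll
⇒ L over [I-1,I-2,II-1,II-2,II-3,III-1]: 123 consistent
M/I-1 un ·: MM|Mm
M/I-2 ? ·: MM|Mm|mm
M/II-1 un I-1×I-2: MM|Mm
M/II-2 ? ·: MM|Mm|mm
M/II-3 ? I-1×I-2: MM|Mm|mm
M/III-1 ? II-1×II-2: MM|Mm|mm
⇒ M over [I-1,I-2,II-1,II-2,II-3,III-1]: 102 consistent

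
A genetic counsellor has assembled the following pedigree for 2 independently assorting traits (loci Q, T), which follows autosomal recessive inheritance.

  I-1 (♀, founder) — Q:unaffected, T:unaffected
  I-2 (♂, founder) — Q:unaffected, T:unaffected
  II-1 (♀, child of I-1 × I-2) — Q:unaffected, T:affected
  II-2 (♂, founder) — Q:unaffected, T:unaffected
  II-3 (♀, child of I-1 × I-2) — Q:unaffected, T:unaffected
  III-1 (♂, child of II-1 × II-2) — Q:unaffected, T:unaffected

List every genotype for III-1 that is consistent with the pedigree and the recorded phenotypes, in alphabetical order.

Q/I-1 un ·: QQ|Qq
Q/I-2 un ·: QQ|Qq
Q/II-1 un I-1×I-2: QQ|Qq
Q/II-2 un ·: QQ|Qq
Q/II-3 un I-1×I-2: QQ|Qq
Q/III-1 un II-1×II-2: QQ|Qq
⇒ Q over [I-1,I-2,II-1,II-2,II-3,III-1]: 45 consistent
T/I-1 un ·: Tt
T/I-2 un ·: Tt
T/II-1 aff I-1×I-2: tt
T/II-2 un ·: TT|Tt
T/II-3 un I-1×I-2: TT|Tt
T/III-1 un II-1×II-2: Tt
⇒ T over [I-1,I-2,II-1,II-2,II-3,III-1]: 4 consistent

III-1 ∈ {QQ Tt, Qq Tt}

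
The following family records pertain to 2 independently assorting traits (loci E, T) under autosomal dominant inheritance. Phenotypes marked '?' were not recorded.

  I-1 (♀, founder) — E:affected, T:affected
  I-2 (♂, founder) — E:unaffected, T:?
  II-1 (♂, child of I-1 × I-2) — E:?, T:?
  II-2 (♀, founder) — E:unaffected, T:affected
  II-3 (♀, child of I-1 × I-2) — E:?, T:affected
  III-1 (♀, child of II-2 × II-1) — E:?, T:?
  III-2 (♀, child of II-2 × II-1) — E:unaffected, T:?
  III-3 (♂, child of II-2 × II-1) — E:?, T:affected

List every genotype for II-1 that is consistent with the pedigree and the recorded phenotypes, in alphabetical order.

E/I-1 aff ·: Ee|EE
E/I-2 un ·: ee
E/II-1 ? I-1×I-2: ee|Ee
E/II-2 un ·: ee
E/II-3 ? I-1×I-2: ee|Ee
E/III-1 ? II-2×II-1: ee|Ee
E/III-2 un II-2×II-1: ee
E/III-3 ? II-2×II-1: ee|Ee
⇒ E over [I-1,I-2,II-1,II-2,II-3,III-1,III-2,III-3]: 14 consistent
T/I-1 aff ·: Tt|TT
T/I-2 ? ·: tt|Tt|TT
T/II-1 ? I-1×I-2: tt|Tt|TT
T/II-2 aff ·: Tt|TT
T/II-3 aff I-1×I-2: Tt|TT
T/III-1 ? II-2×II-1: tt|Tt|TT
T/III-2 ? II-2×II-1: tt|Tt|TT
T/III-3 aff II-2×II-1: Tt|TT
⇒ T over [I-1,I-2,II-1,II-2,II-3,III-1,III-2,III-3]: 286 consistent

II-1 ∈ {Ee TT, Ee Tt, Ee tt, ee TT, ee Tt, ee tt}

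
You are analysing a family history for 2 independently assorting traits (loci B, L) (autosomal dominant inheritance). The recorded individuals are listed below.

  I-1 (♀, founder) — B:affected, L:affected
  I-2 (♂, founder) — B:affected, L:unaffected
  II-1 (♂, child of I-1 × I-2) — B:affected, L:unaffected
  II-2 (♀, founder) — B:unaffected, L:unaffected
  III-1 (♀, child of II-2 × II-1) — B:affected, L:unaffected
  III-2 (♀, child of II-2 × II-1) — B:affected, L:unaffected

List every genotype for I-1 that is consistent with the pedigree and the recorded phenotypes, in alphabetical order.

I-1 ∈ {BB Ll, Bb Ll}

B/I-1 aff ·: Bb|BB
B/I-2 aff ·: Bb|BB
B/II-1 aff I-1×I-2: Bb|BB
B/II-2 un ·: bb
B/III-1 aff II-2×II-1: Bb
B/III-2 aff II-2×II-1: Bb
⇒ B over [I-1,I-2,II-1,II-2,III-1,III-2]: 7 consistent
L/I-1 aff ·: Ll
L/I-2 un ·: ll
L/II-1 un I-1×I-2: ll
L/II-2 un ·: ll
L/III-1 un II-2×II-1: ll
L/III-2 un II-2×II-1: ll
⇒ L over [I-1,I-2,II-1,II-2,III-1,III-2]: 1 consistent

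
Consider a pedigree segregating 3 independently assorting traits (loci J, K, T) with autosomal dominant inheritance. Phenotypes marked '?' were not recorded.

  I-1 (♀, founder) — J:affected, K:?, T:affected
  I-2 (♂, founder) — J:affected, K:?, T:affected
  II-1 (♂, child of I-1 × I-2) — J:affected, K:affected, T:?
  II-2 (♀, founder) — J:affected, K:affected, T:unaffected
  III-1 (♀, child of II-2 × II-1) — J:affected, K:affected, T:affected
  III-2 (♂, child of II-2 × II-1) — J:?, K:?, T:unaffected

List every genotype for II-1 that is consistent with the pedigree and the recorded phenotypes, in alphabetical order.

II-1 ∈ {JJ KK Tt, JJ Kk Tt, Jj KK Tt, Jj Kk Tt}

J/I-1 aff ·: Jj|JJ
J/I-2 aff ·: Jj|JJ
J/II-1 aff I-1×I-2: Jj|JJ
J/II-2 aff ·: Jj|JJ
J/III-1 aff II-2×II-1: Jj|JJ
J/III-2 ? II-2×II-1: jj|Jj|JJ
⇒ J over [I-1,I-2,II-1,II-2,III-1,III-2]: 50 consistent
K/I-1 ? ·: kk|Kk|KK
K/I-2 ? ·: kk|Kk|KK
K/II-1 aff I-1×I-2: Kk|KK
K/II-2 aff ·: Kk|KK
K/III-1 aff II-2×II-1: Kk|KK
K/III-2 ? II-2×II-1: kk|Kk|KK
⇒ K over [I-1,I-2,II-1,II-2,III-1,III-2]: 90 consistent
T/I-1 aff ·: Tt|TT
T/I-2 aff ·: Tt|TT
T/II-1 ? I-1×I-2: Tt
T/II-2 un ·: tt
T/III-1 aff II-2×II-1: Tt
T/III-2 un II-2×II-1: tt
⇒ T over [I-1,I-2,II-1,II-2,III-1,III-2]: 3 consistent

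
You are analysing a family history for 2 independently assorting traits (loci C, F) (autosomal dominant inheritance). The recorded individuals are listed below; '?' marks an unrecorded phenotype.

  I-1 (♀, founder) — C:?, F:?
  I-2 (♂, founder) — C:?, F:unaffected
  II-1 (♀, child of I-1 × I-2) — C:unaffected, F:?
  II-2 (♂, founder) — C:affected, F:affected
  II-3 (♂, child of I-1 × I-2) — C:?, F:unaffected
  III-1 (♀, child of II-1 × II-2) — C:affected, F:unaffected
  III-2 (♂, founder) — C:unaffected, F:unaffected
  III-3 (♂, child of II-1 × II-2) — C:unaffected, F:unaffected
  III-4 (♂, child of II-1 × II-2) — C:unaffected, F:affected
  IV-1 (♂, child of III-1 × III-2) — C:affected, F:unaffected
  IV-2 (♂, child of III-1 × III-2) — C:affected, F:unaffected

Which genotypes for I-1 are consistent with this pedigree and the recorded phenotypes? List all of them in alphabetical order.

C/I-1 ? ·: cc|Cc
C/I-2 ? ·: cc|Cc
C/II-1 un I-1×I-2: cc
C/II-2 aff ·: Cc
C/II-3 ? I-1×I-2: cc|Cc|CC
C/III-1 aff II-1×II-2: Cc
C/III-2 un ·: cc
C/III-3 un II-1×II-2: cc
C/III-4 un II-1×II-2: cc
C/IV-1 aff III-1×III-2: Cc
C/IV-2 aff III-1×III-2: Cc
⇒ C over [I-1,I-2,II-1,II-2,II-3,III-1,III-2,III-3,III-4,IV-1,IV-2]: 8 consistent
F/I-1 ? ·: ff|Ff
F/I-2 un ·: ff
F/II-1 ? I-1×I-2: ff|Ff
F/II-2 aff ·: Ff
F/II-3 un I-1×I-2: ff
F/III-1 un II-1×II-2: ff
F/III-2 un ·: ff
F/III-3 un II-1×II-2: ff
F/III-4 aff II-1×II-2: Ff|FF
F/IV-1 un III-1×III-2: ff
F/IV-2 un III-1×III-2: ff
⇒ F over [I-1,I-2,II-1,II-2,II-3,III-1,III-2,III-3,III-4,IV-1,IV-2]: 4 consistent

I-1 ∈ {Cc Ff, Cc ff, cc Ff, cc ff}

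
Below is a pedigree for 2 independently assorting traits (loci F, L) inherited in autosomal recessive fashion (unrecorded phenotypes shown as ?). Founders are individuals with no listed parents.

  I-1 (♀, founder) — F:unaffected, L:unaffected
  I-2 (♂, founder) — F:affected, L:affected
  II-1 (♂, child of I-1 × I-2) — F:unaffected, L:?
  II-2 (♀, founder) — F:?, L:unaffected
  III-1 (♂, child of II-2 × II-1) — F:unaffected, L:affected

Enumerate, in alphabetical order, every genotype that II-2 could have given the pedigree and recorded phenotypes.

F/I-1 un ·: FF|Ff
F/I-2 aff ·: ff
F/II-1 un I-1×I-2: Ff
F/II-2 ? ·: FF|Ff|ff
F/III-1 un II-2×II-1: FF|Ff
⇒ F over [I-1,I-2,II-1,II-2,III-1]: 10 consistent
L/I-1 un ·: LL|Ll
L/I-2 aff ·: ll
L/II-1 ? I-1×I-2: Ll|ll
L/II-2 un ·: Ll
L/III-1 aff II-2×II-1: ll
⇒ L over [I-1,I-2,II-1,II-2,III-1]: 3 consistent

II-2 ∈ {FF Ll, Ff Ll, ff Ll}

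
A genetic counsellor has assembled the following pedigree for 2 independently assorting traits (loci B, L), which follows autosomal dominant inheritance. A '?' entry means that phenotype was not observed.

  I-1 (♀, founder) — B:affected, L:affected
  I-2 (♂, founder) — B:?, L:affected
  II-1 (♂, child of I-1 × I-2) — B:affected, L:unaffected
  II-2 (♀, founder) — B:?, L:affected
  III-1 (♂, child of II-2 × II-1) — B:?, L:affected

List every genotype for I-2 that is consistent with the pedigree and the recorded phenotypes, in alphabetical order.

I-2 ∈ {BB Ll, Bb Ll, bb Ll}

B/I-1 aff ·: Bb|BB
B/I-2 ? ·: bb|Bb|BB
B/II-1 aff I-1×I-2: Bb|BB
B/II-2 ? ·: bb|Bb|BB
B/III-1 ? II-2×II-1: bb|Bb|BB
⇒ B over [I-1,I-2,II-1,II-2,III-1]: 51 consistent
L/I-1 aff ·: Ll
L/I-2 aff ·: Ll
L/II-1 un I-1×I-2: ll
L/II-2 aff ·: Ll|LL
L/III-1 aff II-2×II-1: Ll
⇒ L over [I-1,I-2,II-1,II-2,III-1]: 2 consistent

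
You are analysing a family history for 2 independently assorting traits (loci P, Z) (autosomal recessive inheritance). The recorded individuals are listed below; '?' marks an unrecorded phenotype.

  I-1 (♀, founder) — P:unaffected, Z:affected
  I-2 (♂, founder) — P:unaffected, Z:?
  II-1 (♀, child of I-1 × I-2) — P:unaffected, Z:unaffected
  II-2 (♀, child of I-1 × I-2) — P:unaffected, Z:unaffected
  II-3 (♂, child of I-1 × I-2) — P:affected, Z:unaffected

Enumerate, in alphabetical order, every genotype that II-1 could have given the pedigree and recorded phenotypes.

P/I-1 un ·: Pp
P/I-2 un ·: Pp
P/II-1 un I-1×I-2: PP|Pp
P/II-2 un I-1×I-2: PP|Pp
P/II-3 aff I-1×I-2: pp
⇒ P over [I-1,I-2,II-1,II-2,II-3]: 4 consistent
Z/I-1 aff ·: zz
Z/I-2 ? ·: ZZ|Zz
Z/II-1 un I-1×I-2: Zz
Z/II-2 un I-1×I-2: Zz
Z/II-3 un I-1×I-2: Zz
⇒ Z over [I-1,I-2,II-1,II-2,II-3]: 2 consistent

II-1 ∈ {PP Zz, Pp Zz}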